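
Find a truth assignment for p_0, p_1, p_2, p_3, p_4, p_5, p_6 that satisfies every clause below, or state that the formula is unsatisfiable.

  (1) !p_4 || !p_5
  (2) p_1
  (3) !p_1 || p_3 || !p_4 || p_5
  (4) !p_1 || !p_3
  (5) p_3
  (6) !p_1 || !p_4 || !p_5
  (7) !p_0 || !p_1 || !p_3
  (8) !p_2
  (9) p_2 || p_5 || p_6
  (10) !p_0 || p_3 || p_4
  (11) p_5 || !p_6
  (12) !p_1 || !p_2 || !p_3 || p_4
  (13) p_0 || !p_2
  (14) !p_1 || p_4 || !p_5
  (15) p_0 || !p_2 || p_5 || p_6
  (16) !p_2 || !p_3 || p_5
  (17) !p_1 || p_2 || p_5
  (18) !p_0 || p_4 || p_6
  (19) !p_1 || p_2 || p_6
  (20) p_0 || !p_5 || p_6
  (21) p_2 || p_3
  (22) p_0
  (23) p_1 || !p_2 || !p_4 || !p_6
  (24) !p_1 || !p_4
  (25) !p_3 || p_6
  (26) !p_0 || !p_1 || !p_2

Case p_1 = True:
  (!p_1 || !p_3) forces p_3 = False.
  Clause (p_3) is falsified — contradiction.
Case p_1 = False:
  Clause (p_1) is falsified — contradiction.
Both cases fail, so the formula is unsatisfiable.

The formula is unsatisfiable.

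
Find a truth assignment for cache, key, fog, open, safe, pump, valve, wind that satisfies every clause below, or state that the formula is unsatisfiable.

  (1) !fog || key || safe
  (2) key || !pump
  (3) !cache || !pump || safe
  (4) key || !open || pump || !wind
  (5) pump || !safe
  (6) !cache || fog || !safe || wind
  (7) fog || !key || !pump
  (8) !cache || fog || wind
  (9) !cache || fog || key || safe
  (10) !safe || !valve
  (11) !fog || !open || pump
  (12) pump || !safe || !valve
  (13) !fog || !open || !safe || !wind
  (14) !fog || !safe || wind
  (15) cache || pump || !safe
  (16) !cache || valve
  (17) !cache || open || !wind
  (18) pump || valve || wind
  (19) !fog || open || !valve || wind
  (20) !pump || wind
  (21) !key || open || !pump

cache: False, key: False, fog: False, open: False, safe: False, pump: False, valve: True, wind: True

Set cache = False.
Set key = False.
  then (key || !pump) forces pump = False.
  then (pump || !safe) forces safe = False.
  then (!fog || key || safe) forces fog = False.
Set open = False.
Set valve = True.
Set wind = True.
All clauses satisfied.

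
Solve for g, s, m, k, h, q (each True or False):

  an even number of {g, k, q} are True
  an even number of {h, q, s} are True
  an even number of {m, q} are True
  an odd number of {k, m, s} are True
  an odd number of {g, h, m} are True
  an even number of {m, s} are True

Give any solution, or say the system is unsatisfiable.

g = False; s = True; m = True; k = True; h = False; q = True

{g, k, q}: 2 true → even ✓
{h, q, s}: 2 true → even ✓
{m, q}: 2 true → even ✓
{k, m, s}: 3 true → odd ✓
{g, h, m}: 1 true → odd ✓
{m, s}: 2 true → even ✓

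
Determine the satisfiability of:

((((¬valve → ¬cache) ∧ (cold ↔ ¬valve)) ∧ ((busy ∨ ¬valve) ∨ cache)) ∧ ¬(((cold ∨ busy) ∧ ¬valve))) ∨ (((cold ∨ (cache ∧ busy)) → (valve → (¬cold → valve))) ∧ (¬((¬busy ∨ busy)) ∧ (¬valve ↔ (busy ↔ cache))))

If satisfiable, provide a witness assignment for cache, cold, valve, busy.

cache = True, cold = False, valve = True, busy = True

  ((((¬valve → ¬cache) ∧ (cold ↔ ¬valve)) ∧ ((busy ∨ ¬valve) ∨ cache)) ∧ ¬(((cold ∨ busy) ∧ ¬valve))) ∨ (((cold ∨ (cache ∧ busy)) → (valve → (¬cold → valve))) ∧ (¬((¬busy ∨ busy)) ∧ (¬valve ↔ (busy ↔ cache)))) = True
    (((¬valve → ¬cache) ∧ (cold ↔ ¬valve)) ∧ ((busy ∨ ¬valve) ∨ cache)) ∧ ¬(((cold ∨ busy) ∧ ¬valve)) = True
      ((¬valve → ¬cache) ∧ (cold ↔ ¬valve)) ∧ ((busy ∨ ¬valve) ∨ cache) = True
        (¬valve → ¬cache) ∧ (cold ↔ ¬valve) = True
          ¬valve → ¬cache = True
            ¬valve = False
            ¬cache = False
          cold ↔ ¬valve = True
            ¬valve = False
        (busy ∨ ¬valve) ∨ cache = True
          busy ∨ ¬valve = True
            ¬valve = False
      ¬(((cold ∨ busy) ∧ ¬valve)) = True
        (cold ∨ busy) ∧ ¬valve = False
          cold ∨ busy = True
          ¬valve = False
    ((cold ∨ (cache ∧ busy)) → (valve → (¬cold → valve))) ∧ (¬((¬busy ∨ busy)) ∧ (¬valve ↔ (busy ↔ cache))) = False
      (cold ∨ (cache ∧ busy)) → (valve → (¬cold → valve)) = True
        cold ∨ (cache ∧ busy) = True
          cache ∧ busy = True
        valve → (¬cold → valve) = True
          ¬cold → valve = True
            ¬cold = True
      ¬((¬busy ∨ busy)) ∧ (¬valve ↔ (busy ↔ cache)) = False
        ¬((¬busy ∨ busy)) = False
          ¬busy ∨ busy = True
            ¬busy = False
        ¬valve ↔ (busy ↔ cache) = False
          ¬valve = False
          busy ↔ cache = True
The formula evaluates to True.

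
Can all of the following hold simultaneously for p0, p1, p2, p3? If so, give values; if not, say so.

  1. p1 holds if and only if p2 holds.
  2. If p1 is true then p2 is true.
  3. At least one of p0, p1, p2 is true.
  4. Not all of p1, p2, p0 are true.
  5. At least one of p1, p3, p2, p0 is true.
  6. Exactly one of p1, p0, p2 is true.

p0 = True, p1 = False, p2 = False, p3 = True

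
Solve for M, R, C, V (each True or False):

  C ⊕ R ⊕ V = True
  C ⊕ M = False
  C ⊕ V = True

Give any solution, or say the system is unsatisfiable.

M: True; R: False; C: True; V: False

C ⊕ R ⊕ V = T ⊕ F ⊕ F = True ✓
C ⊕ M = T ⊕ T = False ✓
C ⊕ V = T ⊕ F = True ✓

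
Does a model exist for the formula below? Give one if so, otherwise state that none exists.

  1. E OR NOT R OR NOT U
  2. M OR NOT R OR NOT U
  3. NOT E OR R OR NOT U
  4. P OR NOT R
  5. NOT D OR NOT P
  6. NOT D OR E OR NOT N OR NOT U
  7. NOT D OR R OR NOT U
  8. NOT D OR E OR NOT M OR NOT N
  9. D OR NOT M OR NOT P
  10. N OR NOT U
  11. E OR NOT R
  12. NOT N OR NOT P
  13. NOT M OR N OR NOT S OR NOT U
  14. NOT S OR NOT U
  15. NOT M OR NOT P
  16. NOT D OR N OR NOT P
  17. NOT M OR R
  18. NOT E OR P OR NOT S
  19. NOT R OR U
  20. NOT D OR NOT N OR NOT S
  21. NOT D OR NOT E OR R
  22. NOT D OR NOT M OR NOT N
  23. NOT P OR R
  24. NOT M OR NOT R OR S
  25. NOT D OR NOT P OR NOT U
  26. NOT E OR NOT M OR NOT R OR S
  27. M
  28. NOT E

The formula is unsatisfiable.

Case E = True:
  Clause (NOT E) is falsified — contradiction.
Case E = False:
  (E OR NOT R) forces R = False.
  (NOT M OR R) forces M = False.
  Clause (M) is falsified — contradiction.
Both cases fail, so the formula is unsatisfiable.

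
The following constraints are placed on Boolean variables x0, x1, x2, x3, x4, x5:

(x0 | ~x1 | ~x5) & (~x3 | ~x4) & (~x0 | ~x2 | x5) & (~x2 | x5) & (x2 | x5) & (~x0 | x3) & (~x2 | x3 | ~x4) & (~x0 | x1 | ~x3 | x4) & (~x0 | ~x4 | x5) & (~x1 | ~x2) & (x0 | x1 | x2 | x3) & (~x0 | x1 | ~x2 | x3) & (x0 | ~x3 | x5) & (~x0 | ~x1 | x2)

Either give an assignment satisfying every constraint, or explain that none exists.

x0=F, x1=F, x2=T, x3=F, x4=F, x5=T

Set x0 = False.
Try x1 = True:
  (x0 | ~x1 | ~x5) forces x5 = False.
  (~x2 | x5) forces x2 = False.
  clause (x2 | x5) is falsified — backtrack.
So x1 = False.
Set x2 = True.
  then (~x2 | x5) forces x5 = True.
Set x3 = False.
  then (~x2 | x3 | ~x4) forces x4 = False.
All clauses satisfied.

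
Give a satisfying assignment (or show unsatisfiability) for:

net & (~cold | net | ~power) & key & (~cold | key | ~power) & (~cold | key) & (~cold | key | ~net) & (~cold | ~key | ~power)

Unit clause (net) forces net = True.
Unit clause (key) forces key = True.
Set cold = True.
  then (~cold | ~key | ~power) forces power = False.
All clauses satisfied.

cold = True, net = True, power = False, key = True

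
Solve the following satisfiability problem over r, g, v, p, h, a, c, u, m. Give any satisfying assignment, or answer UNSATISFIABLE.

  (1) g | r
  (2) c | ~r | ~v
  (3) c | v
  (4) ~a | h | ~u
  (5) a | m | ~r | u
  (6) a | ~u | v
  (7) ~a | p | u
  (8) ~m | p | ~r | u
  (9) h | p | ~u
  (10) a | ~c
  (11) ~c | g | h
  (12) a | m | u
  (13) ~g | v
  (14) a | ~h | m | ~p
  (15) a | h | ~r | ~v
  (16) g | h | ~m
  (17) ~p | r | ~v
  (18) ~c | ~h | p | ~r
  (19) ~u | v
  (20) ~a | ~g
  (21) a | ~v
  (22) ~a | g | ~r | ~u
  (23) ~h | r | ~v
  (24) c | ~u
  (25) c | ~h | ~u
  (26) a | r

Try r = False:
  (g | r) forces g = True.
  (~g | v) forces v = True.
  (~p | r | ~v) forces p = False.
  (~a | ~g) forces a = False.
  clause (a | ~v) is falsified — backtrack.
So r = True.
Set g = False.
Set v = False.
  then (c | v) forces c = True.
  then (a | ~c) forces a = True.
  then (~c | g | h) forces h = True.
  then (~c | ~h | p | ~r) forces p = True.
  then (~u | v) forces u = False.
Set m = True.
All clauses satisfied.

r: True, g: False, v: False, p: True, h: True, a: True, c: True, u: False, m: True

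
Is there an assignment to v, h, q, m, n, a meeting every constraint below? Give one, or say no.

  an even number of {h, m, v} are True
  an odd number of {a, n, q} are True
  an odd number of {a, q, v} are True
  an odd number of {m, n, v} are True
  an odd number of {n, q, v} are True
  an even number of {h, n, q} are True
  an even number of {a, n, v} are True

v: False; h: True; q: True; m: True; n: False; a: False

{h, m, v}: 2 true → even ✓
{a, n, q}: 1 true → odd ✓
{a, q, v}: 1 true → odd ✓
{m, n, v}: 1 true → odd ✓
{n, q, v}: 1 true → odd ✓
{h, n, q}: 2 true → even ✓
{a, n, v}: 0 true → even ✓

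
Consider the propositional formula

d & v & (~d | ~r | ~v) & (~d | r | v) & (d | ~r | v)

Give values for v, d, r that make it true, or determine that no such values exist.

Unit clause (d) forces d = True.
Unit clause (v) forces v = True.
In (~d | ~r | ~v) only ~r is left, so r = False.
All clauses satisfied.

v = True; d = True; r = False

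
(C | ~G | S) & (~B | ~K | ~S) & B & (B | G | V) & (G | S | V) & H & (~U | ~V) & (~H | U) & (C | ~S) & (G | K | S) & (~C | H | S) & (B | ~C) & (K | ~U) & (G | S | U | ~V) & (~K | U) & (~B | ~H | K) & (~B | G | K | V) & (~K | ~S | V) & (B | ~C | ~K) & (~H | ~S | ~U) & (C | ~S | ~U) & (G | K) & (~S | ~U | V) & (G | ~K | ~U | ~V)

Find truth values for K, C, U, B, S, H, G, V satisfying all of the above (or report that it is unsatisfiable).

K: True, C: True, U: True, B: True, S: False, H: True, G: True, V: False

Unit clause (B) forces B = True.
Unit clause (H) forces H = True.
In (~H | U) only U is left, so U = True.
In (K | ~U) only K is left, so K = True.
In (~H | ~S | ~U) only ~S is left, so S = False.
In (~U | ~V) only ~V is left, so V = False.
In (G | S | V) only G is left, so G = True.
In (C | ~G | S) only C is left, so C = True.
All clauses satisfied.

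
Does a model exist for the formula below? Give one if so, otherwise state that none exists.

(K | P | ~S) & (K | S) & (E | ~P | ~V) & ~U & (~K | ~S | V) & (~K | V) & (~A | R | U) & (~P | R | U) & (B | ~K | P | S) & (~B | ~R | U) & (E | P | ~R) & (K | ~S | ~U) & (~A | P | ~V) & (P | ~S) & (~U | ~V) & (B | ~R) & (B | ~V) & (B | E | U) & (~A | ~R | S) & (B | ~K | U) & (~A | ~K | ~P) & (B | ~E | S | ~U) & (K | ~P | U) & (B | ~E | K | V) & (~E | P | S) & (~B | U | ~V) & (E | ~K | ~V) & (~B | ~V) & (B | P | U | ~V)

Case V = True:
  (~U) forces U = False.
  (B | ~V) forces B = True.
  Clause (~B | U | ~V) is falsified — contradiction.
Case V = False:
  (~U) forces U = False.
  (~K | V) forces K = False.
  (K | S) forces S = True.
  (K | P | ~S) forces P = True.
  Clause (K | ~P | U) is falsified — contradiction.
Both cases fail, so the formula is unsatisfiable.

Unsatisfiable — no assignment works.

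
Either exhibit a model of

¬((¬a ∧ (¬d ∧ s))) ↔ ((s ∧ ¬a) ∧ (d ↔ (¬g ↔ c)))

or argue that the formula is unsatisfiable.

c=T, s=T, a=F, g=F, d=F

  ¬((¬a ∧ (¬d ∧ s))) ↔ ((s ∧ ¬a) ∧ (d ↔ (¬g ↔ c))) = True
    ¬((¬a ∧ (¬d ∧ s))) = False
      ¬a ∧ (¬d ∧ s) = True
        ¬a = True
        ¬d ∧ s = True
          ¬d = True
    (s ∧ ¬a) ∧ (d ↔ (¬g ↔ c)) = False
      s ∧ ¬a = True
        ¬a = True
      d ↔ (¬g ↔ c) = False
        ¬g ↔ c = True
          ¬g = True
The formula evaluates to True.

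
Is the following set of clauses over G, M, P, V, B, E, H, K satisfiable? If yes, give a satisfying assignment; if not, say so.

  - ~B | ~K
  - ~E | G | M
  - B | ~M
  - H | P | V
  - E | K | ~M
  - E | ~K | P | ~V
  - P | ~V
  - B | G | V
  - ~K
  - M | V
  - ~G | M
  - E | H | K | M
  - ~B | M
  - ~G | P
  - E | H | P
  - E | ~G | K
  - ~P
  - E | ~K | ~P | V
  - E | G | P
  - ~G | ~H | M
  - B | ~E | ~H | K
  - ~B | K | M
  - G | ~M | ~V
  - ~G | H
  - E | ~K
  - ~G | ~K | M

G = False, M = True, P = False, V = False, B = True, E = True, H = True, K = False

Unit clause (~K) forces K = False.
Unit clause (~P) forces P = False.
In (P | ~V) only ~V is left, so V = False.
In (M | V) only M is left, so M = True.
In (~G | P) only ~G is left, so G = False.
In (E | G | P) only E is left, so E = True.
In (B | ~M) only B is left, so B = True.
In (H | P | V) only H is left, so H = True.
All clauses satisfied.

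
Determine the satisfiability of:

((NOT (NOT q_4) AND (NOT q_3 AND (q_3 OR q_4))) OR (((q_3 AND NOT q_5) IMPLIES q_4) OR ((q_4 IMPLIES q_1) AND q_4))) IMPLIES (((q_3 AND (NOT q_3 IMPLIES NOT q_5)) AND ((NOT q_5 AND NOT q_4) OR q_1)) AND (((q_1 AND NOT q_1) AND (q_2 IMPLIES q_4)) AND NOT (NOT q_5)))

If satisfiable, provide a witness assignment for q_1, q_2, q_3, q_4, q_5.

q_1 = False, q_2 = False, q_3 = True, q_4 = False, q_5 = False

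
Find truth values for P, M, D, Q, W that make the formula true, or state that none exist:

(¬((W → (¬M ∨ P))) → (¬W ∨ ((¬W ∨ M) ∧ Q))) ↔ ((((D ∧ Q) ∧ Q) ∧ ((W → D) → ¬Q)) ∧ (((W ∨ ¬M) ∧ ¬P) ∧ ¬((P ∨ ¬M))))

P = False, M = True, D = False, Q = False, W = True

  (¬((W → (¬M ∨ P))) → (¬W ∨ ((¬W ∨ M) ∧ Q))) ↔ ((((D ∧ Q) ∧ Q) ∧ ((W → D) → ¬Q)) ∧ (((W ∨ ¬M) ∧ ¬P) ∧ ¬((P ∨ ¬M)))) = True
    ¬((W → (¬M ∨ P))) → (¬W ∨ ((¬W ∨ M) ∧ Q)) = False
      ¬((W → (¬M ∨ P))) = True
        W → (¬M ∨ P) = False
          ¬M ∨ P = False
            ¬M = False
      ¬W ∨ ((¬W ∨ M) ∧ Q) = False
        ¬W = False
        (¬W ∨ M) ∧ Q = False
          ¬W ∨ M = True
            ¬W = False
    (((D ∧ Q) ∧ Q) ∧ ((W → D) → ¬Q)) ∧ (((W ∨ ¬M) ∧ ¬P) ∧ ¬((P ∨ ¬M))) = False
      ((D ∧ Q) ∧ Q) ∧ ((W → D) → ¬Q) = False
        (D ∧ Q) ∧ Q = False
          D ∧ Q = False
        (W → D) → ¬Q = True
          W → D = False
          ¬Q = True
      ((W ∨ ¬M) ∧ ¬P) ∧ ¬((P ∨ ¬M)) = True
        (W ∨ ¬M) ∧ ¬P = True
          W ∨ ¬M = True
            ¬M = False
          ¬P = True
        ¬((P ∨ ¬M)) = True
          P ∨ ¬M = False
            ¬M = False
The formula evaluates to True.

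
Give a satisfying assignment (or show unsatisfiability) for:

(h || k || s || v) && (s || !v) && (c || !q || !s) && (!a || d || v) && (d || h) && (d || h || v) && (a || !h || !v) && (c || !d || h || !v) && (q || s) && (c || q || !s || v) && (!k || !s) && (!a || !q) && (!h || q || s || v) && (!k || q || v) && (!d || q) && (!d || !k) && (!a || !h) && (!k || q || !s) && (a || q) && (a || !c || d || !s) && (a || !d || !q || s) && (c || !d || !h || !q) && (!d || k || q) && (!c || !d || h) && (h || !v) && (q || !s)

Set s = False.
  then (s || !v) forces v = False.
  then (q || s) forces q = True.
  then (!a || !q) forces a = False.
  then (a || !d || !q || s) forces d = False.
  then (d || h) forces h = True.
Set k = False.
Set c = True.
All clauses satisfied.

s: False; k: False; d: False; q: True; a: False; h: True; v: False; c: True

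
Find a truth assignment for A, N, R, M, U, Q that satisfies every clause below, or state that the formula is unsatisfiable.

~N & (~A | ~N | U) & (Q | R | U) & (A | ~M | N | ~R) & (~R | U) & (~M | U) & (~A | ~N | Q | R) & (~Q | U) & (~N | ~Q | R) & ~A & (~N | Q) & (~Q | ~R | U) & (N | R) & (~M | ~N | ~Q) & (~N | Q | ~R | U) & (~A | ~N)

A = False, N = False, R = True, M = False, U = True, Q = False

Unit clause (~N) forces N = False.
Unit clause (~A) forces A = False.
In (N | R) only R is left, so R = True.
In (A | ~M | N | ~R) only ~M is left, so M = False.
In (~R | U) only U is left, so U = True.
Set Q = False.
All clauses satisfied.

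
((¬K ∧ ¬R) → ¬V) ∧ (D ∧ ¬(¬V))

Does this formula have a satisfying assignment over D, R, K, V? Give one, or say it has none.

D = True, R = True, K = True, V = True

  (¬K ∧ ¬R) → ¬V = True
    ¬K ∧ ¬R = False
      ¬K = False
      ¬R = False
    ¬V = False
  D ∧ ¬(¬V) = True
    ¬(¬V) = True
      ¬V = False
Both conjuncts True, so the formula holds.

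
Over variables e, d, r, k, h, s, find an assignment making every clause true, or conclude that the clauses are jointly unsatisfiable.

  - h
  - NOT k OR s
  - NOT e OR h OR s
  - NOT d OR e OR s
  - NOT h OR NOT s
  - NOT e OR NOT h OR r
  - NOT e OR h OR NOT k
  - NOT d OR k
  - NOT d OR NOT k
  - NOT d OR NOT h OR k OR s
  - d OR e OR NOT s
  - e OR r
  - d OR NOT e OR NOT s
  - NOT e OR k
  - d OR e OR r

Unit clause (h) forces h = True.
In (NOT h OR NOT s) only NOT s is left, so s = False.
In (NOT k OR s) only NOT k is left, so k = False.
In (NOT d OR k) only NOT d is left, so d = False.
In (NOT e OR k) only NOT e is left, so e = False.
In (d OR e OR r) only r is left, so r = True.
All clauses satisfied.

e: False, d: False, r: True, k: False, h: True, s: False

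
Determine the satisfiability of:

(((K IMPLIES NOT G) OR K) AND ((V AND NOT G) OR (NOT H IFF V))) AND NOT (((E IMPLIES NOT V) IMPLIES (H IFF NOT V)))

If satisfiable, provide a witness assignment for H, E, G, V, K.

H=T, E=F, G=F, V=T, K=T

  ((K IMPLIES NOT G) OR K) AND ((V AND NOT G) OR (NOT H IFF V)) = True
    (K IMPLIES NOT G) OR K = True
      K IMPLIES NOT G = True
        NOT G = True
    (V AND NOT G) OR (NOT H IFF V) = True
      V AND NOT G = True
        NOT G = True
      NOT H IFF V = False
        NOT H = False
  NOT (((E IMPLIES NOT V) IMPLIES (H IFF NOT V))) = True
    (E IMPLIES NOT V) IMPLIES (H IFF NOT V) = False
      E IMPLIES NOT V = True
        NOT V = False
      H IFF NOT V = False
        NOT V = False
Both conjuncts True, so the formula holds.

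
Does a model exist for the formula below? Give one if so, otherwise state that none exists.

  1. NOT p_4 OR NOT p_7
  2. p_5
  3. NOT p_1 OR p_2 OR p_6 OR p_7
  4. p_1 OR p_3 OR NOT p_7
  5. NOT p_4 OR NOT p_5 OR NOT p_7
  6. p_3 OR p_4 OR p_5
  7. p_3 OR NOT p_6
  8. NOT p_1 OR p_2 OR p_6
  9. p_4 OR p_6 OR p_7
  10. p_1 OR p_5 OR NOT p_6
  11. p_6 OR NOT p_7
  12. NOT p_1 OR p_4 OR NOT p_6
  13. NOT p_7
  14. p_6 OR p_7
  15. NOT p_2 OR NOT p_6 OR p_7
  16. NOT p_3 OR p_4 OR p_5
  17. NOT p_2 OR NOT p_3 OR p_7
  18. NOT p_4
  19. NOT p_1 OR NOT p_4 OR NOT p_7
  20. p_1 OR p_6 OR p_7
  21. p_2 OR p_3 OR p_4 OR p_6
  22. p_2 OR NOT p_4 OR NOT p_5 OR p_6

Unit clause (p_5) forces p_5 = True.
Unit clause (NOT p_7) forces p_7 = False.
In (p_6 OR p_7) only p_6 is left, so p_6 = True.
In (NOT p_2 OR NOT p_6 OR p_7) only NOT p_2 is left, so p_2 = False.
Unit clause (NOT p_4) forces p_4 = False.
In (p_3 OR NOT p_6) only p_3 is left, so p_3 = True.
In (NOT p_1 OR p_4 OR NOT p_6) only NOT p_1 is left, so p_1 = False.
All clauses satisfied.

p_1 = False, p_2 = False, p_3 = True, p_4 = False, p_5 = True, p_6 = True, p_7 = False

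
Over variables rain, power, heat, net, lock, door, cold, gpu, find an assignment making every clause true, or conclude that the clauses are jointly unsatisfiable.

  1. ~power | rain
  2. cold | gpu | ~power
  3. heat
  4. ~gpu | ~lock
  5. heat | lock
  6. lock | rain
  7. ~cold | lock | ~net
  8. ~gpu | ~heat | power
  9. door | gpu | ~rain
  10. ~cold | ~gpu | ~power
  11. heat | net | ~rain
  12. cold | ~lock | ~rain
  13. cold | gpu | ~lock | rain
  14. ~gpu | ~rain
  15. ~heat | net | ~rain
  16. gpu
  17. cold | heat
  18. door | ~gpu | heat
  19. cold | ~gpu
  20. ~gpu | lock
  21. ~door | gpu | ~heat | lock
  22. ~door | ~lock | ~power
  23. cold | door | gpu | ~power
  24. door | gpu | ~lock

Case heat = True:
  (gpu) forces gpu = True.
  (~gpu | ~lock) forces lock = False.
  Clause (~gpu | lock) is falsified — contradiction.
Case heat = False:
  Clause (heat) is falsified — contradiction.
Both cases fail, so the formula is unsatisfiable.

UNSATISFIABLE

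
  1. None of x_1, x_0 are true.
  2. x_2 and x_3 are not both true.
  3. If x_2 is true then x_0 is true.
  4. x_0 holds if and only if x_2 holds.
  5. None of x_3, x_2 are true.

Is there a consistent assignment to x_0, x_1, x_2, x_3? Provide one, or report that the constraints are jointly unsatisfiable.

x_0=F, x_1=F, x_2=F, x_3=F

  (1) {x_1, x_0}: 0 true — none ✓
  (2) x_2=F, x_3=F — not both ✓
  (3) x_2=F ⇒ x_0: vacuous ✓
  (4) x_0=F, x_2=F — same ✓
  (5) {x_3, x_2}: 0 true — none ✓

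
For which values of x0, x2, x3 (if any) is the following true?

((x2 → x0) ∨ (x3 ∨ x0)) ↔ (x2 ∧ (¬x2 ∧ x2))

x0 = False, x2 = True, x3 = False

  ((x2 → x0) ∨ (x3 ∨ x0)) ↔ (x2 ∧ (¬x2 ∧ x2)) = True
    (x2 → x0) ∨ (x3 ∨ x0) = False
      x2 → x0 = False
      x3 ∨ x0 = False
    x2 ∧ (¬x2 ∧ x2) = False
      ¬x2 ∧ x2 = False
        ¬x2 = False
The formula evaluates to True.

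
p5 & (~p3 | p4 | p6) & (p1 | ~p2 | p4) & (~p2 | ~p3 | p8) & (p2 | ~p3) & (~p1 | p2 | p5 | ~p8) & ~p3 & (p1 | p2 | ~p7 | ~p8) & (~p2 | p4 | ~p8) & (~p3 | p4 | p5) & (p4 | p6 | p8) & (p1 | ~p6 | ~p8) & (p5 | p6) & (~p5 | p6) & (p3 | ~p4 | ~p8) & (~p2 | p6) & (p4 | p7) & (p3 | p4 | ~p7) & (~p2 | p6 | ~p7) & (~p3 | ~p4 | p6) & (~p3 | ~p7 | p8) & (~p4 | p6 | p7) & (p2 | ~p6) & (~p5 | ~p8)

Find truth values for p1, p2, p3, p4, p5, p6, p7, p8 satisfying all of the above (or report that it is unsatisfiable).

p1 = True, p2 = True, p3 = False, p4 = True, p5 = True, p6 = True, p7 = True, p8 = False

Unit clause (p5) forces p5 = True.
Unit clause (~p3) forces p3 = False.
In (~p5 | p6) only p6 is left, so p6 = True.
In (p2 | ~p6) only p2 is left, so p2 = True.
In (~p5 | ~p8) only ~p8 is left, so p8 = False.
Set p1 = True.
Try p4 = False:
  (p4 | p7) forces p7 = True.
  clause (p3 | p4 | ~p7) is falsified — backtrack.
So p4 = True.
Set p7 = True.
All clauses satisfied.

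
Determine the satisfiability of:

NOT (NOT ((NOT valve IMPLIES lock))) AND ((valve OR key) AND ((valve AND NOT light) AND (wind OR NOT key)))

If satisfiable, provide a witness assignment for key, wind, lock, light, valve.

key=F, wind=F, lock=T, light=F, valve=T

  NOT (NOT ((NOT valve IMPLIES lock))) = True
    NOT ((NOT valve IMPLIES lock)) = False
      NOT valve IMPLIES lock = True
        NOT valve = False
  (valve OR key) AND ((valve AND NOT light) AND (wind OR NOT key)) = True
    valve OR key = True
    (valve AND NOT light) AND (wind OR NOT key) = True
      valve AND NOT light = True
        NOT light = True
      wind OR NOT key = True
        NOT key = True
Both conjuncts True, so the formula holds.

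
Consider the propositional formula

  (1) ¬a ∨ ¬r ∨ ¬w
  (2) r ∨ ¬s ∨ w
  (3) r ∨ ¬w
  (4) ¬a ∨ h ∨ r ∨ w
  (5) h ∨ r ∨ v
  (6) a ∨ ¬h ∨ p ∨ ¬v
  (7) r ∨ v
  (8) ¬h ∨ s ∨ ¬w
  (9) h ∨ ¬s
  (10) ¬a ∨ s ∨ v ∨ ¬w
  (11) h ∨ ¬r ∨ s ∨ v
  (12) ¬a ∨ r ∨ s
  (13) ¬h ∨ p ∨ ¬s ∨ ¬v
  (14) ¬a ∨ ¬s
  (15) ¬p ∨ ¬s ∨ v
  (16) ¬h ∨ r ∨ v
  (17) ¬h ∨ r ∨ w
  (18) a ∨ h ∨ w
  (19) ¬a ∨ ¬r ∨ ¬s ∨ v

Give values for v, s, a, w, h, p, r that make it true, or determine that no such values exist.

v: True, s: False, a: True, w: False, h: False, p: False, r: True

Set v = True.
Set s = False.
Set a = True.
  then (¬a ∨ r ∨ s) forces r = True.
  then (¬a ∨ ¬r ∨ ¬w) forces w = False.
Set h = False.
Set p = False.
All clauses satisfied.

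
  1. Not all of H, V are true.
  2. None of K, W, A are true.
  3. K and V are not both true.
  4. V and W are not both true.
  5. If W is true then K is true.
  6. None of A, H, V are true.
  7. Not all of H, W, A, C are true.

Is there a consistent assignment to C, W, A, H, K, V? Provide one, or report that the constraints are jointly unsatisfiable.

C=T; W=F; A=F; H=F; K=F; V=F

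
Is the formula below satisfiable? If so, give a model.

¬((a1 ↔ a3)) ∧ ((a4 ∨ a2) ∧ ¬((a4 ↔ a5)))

a1=T; a2=F; a3=F; a4=T; a5=F

  ¬((a1 ↔ a3)) = True
    a1 ↔ a3 = False
  (a4 ∨ a2) ∧ ¬((a4 ↔ a5)) = True
    a4 ∨ a2 = True
    ¬((a4 ↔ a5)) = True
      a4 ↔ a5 = False
Both conjuncts True, so the formula holds.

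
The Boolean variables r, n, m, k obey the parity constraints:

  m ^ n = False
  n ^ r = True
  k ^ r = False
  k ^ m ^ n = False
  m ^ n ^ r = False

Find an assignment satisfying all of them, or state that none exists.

r = False, n = True, m = True, k = False

m ^ n = T ^ T = False ✓
n ^ r = T ^ F = True ✓
k ^ r = F ^ F = False ✓
k ^ m ^ n = F ^ T ^ T = False ✓
m ^ n ^ r = T ^ T ^ F = False ✓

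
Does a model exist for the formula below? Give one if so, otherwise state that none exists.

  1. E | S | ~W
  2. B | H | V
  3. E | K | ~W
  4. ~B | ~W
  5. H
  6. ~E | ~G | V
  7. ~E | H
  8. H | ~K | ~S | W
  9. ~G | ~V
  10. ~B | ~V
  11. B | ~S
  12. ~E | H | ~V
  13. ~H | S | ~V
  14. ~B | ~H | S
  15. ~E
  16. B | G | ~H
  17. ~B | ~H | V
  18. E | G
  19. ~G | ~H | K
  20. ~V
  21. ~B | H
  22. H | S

Unit clause (H) forces H = True.
Unit clause (~E) forces E = False.
In (E | G) only G is left, so G = True.
In (~G | ~H | K) only K is left, so K = True.
Unit clause (~V) forces V = False.
In (~B | ~H | V) only ~B is left, so B = False.
In (B | ~S) only ~S is left, so S = False.
In (E | S | ~W) only ~W is left, so W = False.
All clauses satisfied.

H = True, B = False, V = False, K = True, W = False, S = False, G = True, E = False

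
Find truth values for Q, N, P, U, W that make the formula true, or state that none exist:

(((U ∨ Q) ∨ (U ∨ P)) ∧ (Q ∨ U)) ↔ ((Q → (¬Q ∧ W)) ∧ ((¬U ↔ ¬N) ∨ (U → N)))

Q: False; N: True; P: True; U: True; W: False

  (((U ∨ Q) ∨ (U ∨ P)) ∧ (Q ∨ U)) ↔ ((Q → (¬Q ∧ W)) ∧ ((¬U ↔ ¬N) ∨ (U → N))) = True
    ((U ∨ Q) ∨ (U ∨ P)) ∧ (Q ∨ U) = True
      (U ∨ Q) ∨ (U ∨ P) = True
        U ∨ Q = True
        U ∨ P = True
      Q ∨ U = True
    (Q → (¬Q ∧ W)) ∧ ((¬U ↔ ¬N) ∨ (U → N)) = True
      Q → (¬Q ∧ W) = True
        ¬Q ∧ W = False
          ¬Q = True
      (¬U ↔ ¬N) ∨ (U → N) = True
        ¬U ↔ ¬N = True
          ¬U = False
          ¬N = False
        U → N = True
The formula evaluates to True.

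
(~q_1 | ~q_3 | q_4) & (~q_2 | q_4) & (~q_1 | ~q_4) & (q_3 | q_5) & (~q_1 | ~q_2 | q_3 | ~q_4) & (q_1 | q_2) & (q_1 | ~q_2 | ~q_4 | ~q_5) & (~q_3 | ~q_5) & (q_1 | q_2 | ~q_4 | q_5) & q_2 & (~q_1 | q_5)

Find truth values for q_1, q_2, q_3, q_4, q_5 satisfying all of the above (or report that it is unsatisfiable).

q_1 = False, q_2 = True, q_3 = True, q_4 = True, q_5 = False

Unit clause (q_2) forces q_2 = True.
In (~q_2 | q_4) only q_4 is left, so q_4 = True.
In (~q_1 | ~q_4) only ~q_1 is left, so q_1 = False.
In (q_1 | ~q_2 | ~q_4 | ~q_5) only ~q_5 is left, so q_5 = False.
In (q_3 | q_5) only q_3 is left, so q_3 = True.
All clauses satisfied.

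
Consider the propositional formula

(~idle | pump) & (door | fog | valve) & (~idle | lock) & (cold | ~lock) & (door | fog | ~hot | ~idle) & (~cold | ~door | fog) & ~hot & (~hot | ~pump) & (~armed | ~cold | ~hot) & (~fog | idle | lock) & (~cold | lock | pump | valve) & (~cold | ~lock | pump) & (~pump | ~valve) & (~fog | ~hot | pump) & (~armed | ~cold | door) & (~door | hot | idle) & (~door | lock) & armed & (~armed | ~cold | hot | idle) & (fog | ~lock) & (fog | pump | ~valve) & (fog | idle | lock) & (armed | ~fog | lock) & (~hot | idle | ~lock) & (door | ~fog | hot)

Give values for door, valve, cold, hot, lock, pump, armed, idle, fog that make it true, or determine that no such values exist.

door: True; valve: False; cold: True; hot: False; lock: True; pump: True; armed: True; idle: True; fog: True

Unit clause (~hot) forces hot = False.
Unit clause (armed) forces armed = True.
Set door = True.
  then (~door | hot | idle) forces idle = True.
  then (~door | lock) forces lock = True.
  then (fog | ~lock) forces fog = True.
  then (~idle | pump) forces pump = True.
  then (cold | ~lock) forces cold = True.
  then (~pump | ~valve) forces valve = False.
All clauses satisfied.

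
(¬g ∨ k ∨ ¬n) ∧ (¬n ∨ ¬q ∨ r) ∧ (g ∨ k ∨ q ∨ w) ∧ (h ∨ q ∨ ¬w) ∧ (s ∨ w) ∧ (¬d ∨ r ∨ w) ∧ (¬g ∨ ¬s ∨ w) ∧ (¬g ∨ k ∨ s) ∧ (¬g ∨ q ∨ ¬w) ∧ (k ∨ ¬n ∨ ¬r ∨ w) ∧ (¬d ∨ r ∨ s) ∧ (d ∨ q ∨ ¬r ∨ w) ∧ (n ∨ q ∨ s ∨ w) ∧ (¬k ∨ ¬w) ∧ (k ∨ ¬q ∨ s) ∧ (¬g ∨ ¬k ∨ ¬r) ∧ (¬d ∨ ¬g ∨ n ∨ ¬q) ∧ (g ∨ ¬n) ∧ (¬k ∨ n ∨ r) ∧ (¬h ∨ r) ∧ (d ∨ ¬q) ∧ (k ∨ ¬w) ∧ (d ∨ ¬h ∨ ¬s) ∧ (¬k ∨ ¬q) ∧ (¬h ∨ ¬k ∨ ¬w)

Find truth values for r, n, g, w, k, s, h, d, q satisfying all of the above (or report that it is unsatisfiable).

Set r = True.
Try n = True:
  (g ∨ ¬n) forces g = True.
  (¬g ∨ k ∨ ¬n) forces k = True.
  clause (¬g ∨ ¬k ∨ ¬r) is falsified — backtrack.
So n = False.
Set g = False.
Set w = False.
  then (s ∨ w) forces s = True.
Set k = True.
  then (¬k ∨ ¬q) forces q = False.
  then (d ∨ q ∨ ¬r ∨ w) forces d = True.
Set h = False.
All clauses satisfied.

r: True, n: False, g: False, w: False, k: True, s: True, h: False, d: True, q: False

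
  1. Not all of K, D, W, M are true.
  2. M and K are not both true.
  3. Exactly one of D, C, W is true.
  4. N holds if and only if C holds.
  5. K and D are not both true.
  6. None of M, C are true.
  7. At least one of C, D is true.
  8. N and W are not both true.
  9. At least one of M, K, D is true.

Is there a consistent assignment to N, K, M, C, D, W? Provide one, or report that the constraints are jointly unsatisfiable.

N = False; K = False; M = False; C = False; D = True; W = False

  (1) {K, D, W, M}: 1/4 true — not all ✓
  (2) M=F, K=F — not both ✓
  (3) {D, C, W}: 1 true — exactly one ✓
  (4) N=F, C=F — same ✓
  (5) K=F, D=T — not both ✓
  (6) {M, C}: 0 true — none ✓
  (7) {C, D}: 1 true — at least one ✓
  (8) N=F, W=F — not both ✓
  (9) {M, K, D}: 1 true — at least one ✓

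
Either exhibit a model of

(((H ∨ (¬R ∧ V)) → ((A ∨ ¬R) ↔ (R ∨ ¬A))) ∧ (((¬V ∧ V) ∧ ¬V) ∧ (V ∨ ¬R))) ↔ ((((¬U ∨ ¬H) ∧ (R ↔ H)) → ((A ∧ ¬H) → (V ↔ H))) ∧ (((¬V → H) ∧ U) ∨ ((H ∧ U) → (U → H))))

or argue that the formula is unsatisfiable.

V = True, H = False, R = False, U = False, A = True

  (((H ∨ (¬R ∧ V)) → ((A ∨ ¬R) ↔ (R ∨ ¬A))) ∧ (((¬V ∧ V) ∧ ¬V) ∧ (V ∨ ¬R))) ↔ ((((¬U ∨ ¬H) ∧ (R ↔ H)) → ((A ∧ ¬H) → (V ↔ H))) ∧ (((¬V → H) ∧ U) ∨ ((H ∧ U) → (U → H)))) = True
    ((H ∨ (¬R ∧ V)) → ((A ∨ ¬R) ↔ (R ∨ ¬A))) ∧ (((¬V ∧ V) ∧ ¬V) ∧ (V ∨ ¬R)) = False
      (H ∨ (¬R ∧ V)) → ((A ∨ ¬R) ↔ (R ∨ ¬A)) = False
        H ∨ (¬R ∧ V) = True
          ¬R ∧ V = True
            ¬R = True
        (A ∨ ¬R) ↔ (R ∨ ¬A) = False
          A ∨ ¬R = True
            ¬R = True
          R ∨ ¬A = False
            ¬A = False
      ((¬V ∧ V) ∧ ¬V) ∧ (V ∨ ¬R) = False
        (¬V ∧ V) ∧ ¬V = False
          ¬V ∧ V = False
            ¬V = False
          ¬V = False
        V ∨ ¬R = True
          ¬R = True
    (((¬U ∨ ¬H) ∧ (R ↔ H)) → ((A ∧ ¬H) → (V ↔ H))) ∧ (((¬V → H) ∧ U) ∨ ((H ∧ U) → (U → H))) = False
      ((¬U ∨ ¬H) ∧ (R ↔ H)) → ((A ∧ ¬H) → (V ↔ H)) = False
        (¬U ∨ ¬H) ∧ (R ↔ H) = True
          ¬U ∨ ¬H = True
            ¬U = True
            ¬H = True
          R ↔ H = True
        (A ∧ ¬H) → (V ↔ H) = False
          A ∧ ¬H = True
            ¬H = True
          V ↔ H = False
      ((¬V → H) ∧ U) ∨ ((H ∧ U) → (U → H)) = True
        (¬V → H) ∧ U = False
          ¬V → H = True
            ¬V = False
        (H ∧ U) → (U → H) = True
          H ∧ U = False
          U → H = True
The formula evaluates to True.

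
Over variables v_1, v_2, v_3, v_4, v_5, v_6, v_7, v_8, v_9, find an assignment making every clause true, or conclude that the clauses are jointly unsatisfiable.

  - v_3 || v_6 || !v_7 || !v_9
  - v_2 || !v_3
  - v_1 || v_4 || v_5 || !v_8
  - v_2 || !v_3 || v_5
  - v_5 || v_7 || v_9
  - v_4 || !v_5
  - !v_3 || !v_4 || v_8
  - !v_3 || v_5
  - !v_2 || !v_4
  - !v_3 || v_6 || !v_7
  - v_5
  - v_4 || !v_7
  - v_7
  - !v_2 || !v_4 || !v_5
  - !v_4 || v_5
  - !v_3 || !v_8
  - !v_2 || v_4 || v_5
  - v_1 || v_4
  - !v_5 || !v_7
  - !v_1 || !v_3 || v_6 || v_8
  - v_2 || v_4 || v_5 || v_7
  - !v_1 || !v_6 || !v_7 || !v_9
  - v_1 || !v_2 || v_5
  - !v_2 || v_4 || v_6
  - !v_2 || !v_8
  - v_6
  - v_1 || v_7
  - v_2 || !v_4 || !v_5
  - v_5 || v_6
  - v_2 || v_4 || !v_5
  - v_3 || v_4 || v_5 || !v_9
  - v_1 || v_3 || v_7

Case v_7 = True:
  (v_5) forces v_5 = True.
  Clause (!v_5 || !v_7) is falsified — contradiction.
Case v_7 = False:
  Clause (v_7) is falsified — contradiction.
Both cases fail, so the formula is unsatisfiable.

No satisfying assignment exists.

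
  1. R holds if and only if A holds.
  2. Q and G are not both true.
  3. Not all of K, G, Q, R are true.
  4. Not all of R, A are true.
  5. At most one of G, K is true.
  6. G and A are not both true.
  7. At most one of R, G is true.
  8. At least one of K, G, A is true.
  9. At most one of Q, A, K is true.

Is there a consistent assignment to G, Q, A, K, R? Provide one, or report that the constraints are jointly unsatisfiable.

G=F; Q=F; A=F; K=T; R=F

  (1) R=F, A=F — same ✓
  (2) Q=F, G=F — not both ✓
  (3) {K, G, Q, R}: 1/4 true — not all ✓
  (4) {R, A}: 0/2 true — not all ✓
  (5) {G, K}: 1 true — at most one ✓
  (6) G=F, A=F — not both ✓
  (7) {R, G}: 0 true — at most one ✓
  (8) {K, G, A}: 1 true — at least one ✓
  (9) {Q, A, K}: 1 true — at most one ✓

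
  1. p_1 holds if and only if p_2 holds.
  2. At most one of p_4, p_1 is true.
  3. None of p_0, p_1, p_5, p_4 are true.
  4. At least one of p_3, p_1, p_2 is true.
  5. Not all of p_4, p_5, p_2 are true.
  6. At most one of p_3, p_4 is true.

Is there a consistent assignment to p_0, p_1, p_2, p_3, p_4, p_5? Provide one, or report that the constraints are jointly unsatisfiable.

p_0 = False, p_1 = False, p_2 = False, p_3 = True, p_4 = False, p_5 = False

  (1) p_1=F, p_2=F — same ✓
  (2) {p_4, p_1}: 0 true — at most one ✓
  (3) {p_0, p_1, p_5, p_4}: 0 true — none ✓
  (4) {p_3, p_1, p_2}: 1 true — at least one ✓
  (5) {p_4, p_5, p_2}: 0/3 true — not all ✓
  (6) {p_3, p_4}: 1 true — at most one ✓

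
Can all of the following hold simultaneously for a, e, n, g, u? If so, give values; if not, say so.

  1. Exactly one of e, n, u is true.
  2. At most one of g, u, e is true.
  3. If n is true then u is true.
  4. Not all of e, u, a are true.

a: False; e: False; n: False; g: False; u: True

  (1) {e, n, u}: 1 true — exactly one ✓
  (2) {g, u, e}: 1 true — at most one ✓
  (3) n=F ⇒ u: vacuous ✓
  (4) {e, u, a}: 1/3 true — not all ✓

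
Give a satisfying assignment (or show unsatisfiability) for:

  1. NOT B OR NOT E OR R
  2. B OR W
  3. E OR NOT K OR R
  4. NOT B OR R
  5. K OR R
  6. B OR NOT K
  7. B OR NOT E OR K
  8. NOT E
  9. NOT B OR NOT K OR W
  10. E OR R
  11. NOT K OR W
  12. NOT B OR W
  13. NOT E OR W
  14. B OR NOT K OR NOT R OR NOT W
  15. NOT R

UNSATISFIABLE

Case E = True:
  Clause (NOT E) is falsified — contradiction.
Case E = False:
  (E OR R) forces R = True.
  Clause (NOT R) is falsified — contradiction.
Both cases fail, so the formula is unsatisfiable.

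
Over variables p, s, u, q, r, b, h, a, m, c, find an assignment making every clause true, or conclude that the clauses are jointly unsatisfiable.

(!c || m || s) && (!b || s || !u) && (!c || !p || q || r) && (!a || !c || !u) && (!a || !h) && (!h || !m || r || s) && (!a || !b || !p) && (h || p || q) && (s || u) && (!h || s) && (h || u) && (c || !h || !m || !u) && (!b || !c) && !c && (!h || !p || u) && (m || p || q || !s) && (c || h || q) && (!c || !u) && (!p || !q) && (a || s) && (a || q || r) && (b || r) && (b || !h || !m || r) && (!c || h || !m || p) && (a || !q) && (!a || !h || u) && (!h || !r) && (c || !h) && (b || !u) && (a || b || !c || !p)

p = False, s = True, u = True, q = True, r = False, b = True, h = False, a = True, m = True, c = False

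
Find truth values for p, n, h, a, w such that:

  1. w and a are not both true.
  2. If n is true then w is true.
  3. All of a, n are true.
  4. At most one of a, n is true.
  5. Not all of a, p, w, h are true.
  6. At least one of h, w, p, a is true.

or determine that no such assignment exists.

Unsatisfiable — no assignment works.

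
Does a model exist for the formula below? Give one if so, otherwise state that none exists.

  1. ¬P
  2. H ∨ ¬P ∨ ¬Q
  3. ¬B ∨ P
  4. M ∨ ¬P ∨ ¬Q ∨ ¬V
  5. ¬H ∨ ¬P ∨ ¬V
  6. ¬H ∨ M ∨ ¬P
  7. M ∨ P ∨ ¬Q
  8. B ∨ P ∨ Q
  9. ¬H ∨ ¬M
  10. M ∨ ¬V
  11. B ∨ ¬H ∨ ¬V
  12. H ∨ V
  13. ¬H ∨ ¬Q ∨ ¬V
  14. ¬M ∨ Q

Q = True, V = True, H = False, P = False, M = True, B = False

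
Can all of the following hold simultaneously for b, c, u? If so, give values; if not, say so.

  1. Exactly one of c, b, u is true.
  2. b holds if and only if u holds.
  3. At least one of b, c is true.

b = False; c = True; u = False

  (1) {c, b, u}: 1 true — exactly one ✓
  (2) b=F, u=F — same ✓
  (3) {b, c}: 1 true — at least one ✓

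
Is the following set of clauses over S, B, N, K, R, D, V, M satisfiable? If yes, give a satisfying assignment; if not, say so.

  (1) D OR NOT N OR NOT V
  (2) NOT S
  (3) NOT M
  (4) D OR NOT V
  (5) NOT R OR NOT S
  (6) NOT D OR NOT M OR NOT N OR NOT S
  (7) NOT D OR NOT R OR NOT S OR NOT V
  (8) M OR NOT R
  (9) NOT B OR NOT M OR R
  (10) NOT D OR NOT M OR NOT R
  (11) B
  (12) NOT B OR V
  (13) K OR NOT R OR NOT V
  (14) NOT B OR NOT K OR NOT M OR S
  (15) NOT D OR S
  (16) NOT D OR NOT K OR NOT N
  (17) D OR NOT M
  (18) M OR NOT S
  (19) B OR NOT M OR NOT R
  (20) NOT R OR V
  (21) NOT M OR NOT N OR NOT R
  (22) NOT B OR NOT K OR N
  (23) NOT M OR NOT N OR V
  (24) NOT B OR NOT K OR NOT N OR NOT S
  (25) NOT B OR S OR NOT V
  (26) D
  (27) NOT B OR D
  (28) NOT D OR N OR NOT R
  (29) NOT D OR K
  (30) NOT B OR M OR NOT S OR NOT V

No satisfying assignment exists.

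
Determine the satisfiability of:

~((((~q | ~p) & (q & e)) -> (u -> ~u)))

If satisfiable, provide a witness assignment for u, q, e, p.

u: True, q: True, e: True, p: False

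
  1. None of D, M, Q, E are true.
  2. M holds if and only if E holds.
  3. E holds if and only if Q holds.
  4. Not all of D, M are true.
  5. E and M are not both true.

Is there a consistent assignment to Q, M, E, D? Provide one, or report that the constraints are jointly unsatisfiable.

Q = False, M = False, E = False, D = False

  (1) {D, M, Q, E}: 0 true — none ✓
  (2) M=F, E=F — same ✓
  (3) E=F, Q=F — same ✓
  (4) {D, M}: 0/2 true — not all ✓
  (5) E=F, M=F — not both ✓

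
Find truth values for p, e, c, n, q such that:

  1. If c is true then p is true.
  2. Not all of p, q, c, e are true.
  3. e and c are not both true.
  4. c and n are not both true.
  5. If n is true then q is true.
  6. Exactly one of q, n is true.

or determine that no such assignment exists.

p: False; e: True; c: False; n: False; q: True

  (1) c=F ⇒ p: vacuous ✓
  (2) {p, q, c, e}: 2/4 true — not all ✓
  (3) e=T, c=F — not both ✓
  (4) c=F, n=F — not both ✓
  (5) n=F ⇒ q: vacuous ✓
  (6) {q, n}: 1 true — exactly one ✓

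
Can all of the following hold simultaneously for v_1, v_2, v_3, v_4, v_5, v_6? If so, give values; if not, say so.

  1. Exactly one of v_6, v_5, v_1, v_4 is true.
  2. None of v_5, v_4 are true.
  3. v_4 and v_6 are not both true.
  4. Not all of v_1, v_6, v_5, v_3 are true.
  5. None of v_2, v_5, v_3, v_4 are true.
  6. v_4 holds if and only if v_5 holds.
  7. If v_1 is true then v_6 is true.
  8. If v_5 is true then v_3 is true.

v_1 = False, v_2 = False, v_3 = False, v_4 = False, v_5 = False, v_6 = True

  (1) {v_6, v_5, v_1, v_4}: 1 true — exactly one ✓
  (2) {v_5, v_4}: 0 true — none ✓
  (3) v_4=F, v_6=T — not both ✓
  (4) {v_1, v_6, v_5, v_3}: 1/4 true — not all ✓
  (5) {v_2, v_5, v_3, v_4}: 0 true — none ✓
  (6) v_4=F, v_5=F — same ✓
  (7) v_1=F ⇒ v_6: vacuous ✓
  (8) v_5=F ⇒ v_3: vacuous ✓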